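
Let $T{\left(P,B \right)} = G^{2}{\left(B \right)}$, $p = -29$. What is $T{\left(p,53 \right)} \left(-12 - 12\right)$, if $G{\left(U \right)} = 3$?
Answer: $-216$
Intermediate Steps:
$T{\left(P,B \right)} = 9$ ($T{\left(P,B \right)} = 3^{2} = 9$)
$T{\left(p,53 \right)} \left(-12 - 12\right) = 9 \left(-12 - 12\right) = 9 \left(-24\right) = -216$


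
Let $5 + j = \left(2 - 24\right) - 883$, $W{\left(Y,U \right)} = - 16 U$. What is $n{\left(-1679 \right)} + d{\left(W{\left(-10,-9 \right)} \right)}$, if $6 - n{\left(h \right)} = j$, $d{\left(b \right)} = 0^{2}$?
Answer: $916$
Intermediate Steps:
$j = -910$ ($j = -5 + \left(\left(2 - 24\right) - 883\right) = -5 - 905 = -910$)
$d{\left(b \right)} = 0$
$n{\left(h \right)} = 916$ ($n{\left(h \right)} = 6 - -910 = 6 + 910 = 916$)
$n{\left(-1679 \right)} + d{\left(W{\left(-10,-9 \right)} \right)} = 916 + 0 = 916$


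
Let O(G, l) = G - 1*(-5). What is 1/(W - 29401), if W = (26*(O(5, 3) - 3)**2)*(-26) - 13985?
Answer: -1/76510 ≈ -1.3070e-5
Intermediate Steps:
O(G, l) = 5 + G (O(G, l) = G + 5 = 5 + G)
W = -47109 (W = (26*((5 + 5) - 3)**2)*(-26) - 13985 = (26*(10 - 3)**2)*(-26) - 13985 = (26*7**2)*(-26) - 13985 = (26*49)*(-26) - 13985 = 1274*(-26) - 13985 = -33124 - 13985 = -47109)
1/(W - 29401) = 1/(-47109 - 29401) = 1/(-76510) = -1/76510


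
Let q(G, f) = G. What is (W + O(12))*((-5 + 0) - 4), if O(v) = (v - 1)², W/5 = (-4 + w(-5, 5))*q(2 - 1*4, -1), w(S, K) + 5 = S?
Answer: -2349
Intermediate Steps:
w(S, K) = -5 + S
W = 140 (W = 5*((-4 + (-5 - 5))*(2 - 1*4)) = 5*((-4 - 10)*(2 - 4)) = 5*(-14*(-2)) = 5*28 = 140)
O(v) = (-1 + v)²
(W + O(12))*((-5 + 0) - 4) = (140 + (-1 + 12)²)*((-5 + 0) - 4) = (140 + 11²)*(-5 - 4) = (140 + 121)*(-9) = 261*(-9) = -2349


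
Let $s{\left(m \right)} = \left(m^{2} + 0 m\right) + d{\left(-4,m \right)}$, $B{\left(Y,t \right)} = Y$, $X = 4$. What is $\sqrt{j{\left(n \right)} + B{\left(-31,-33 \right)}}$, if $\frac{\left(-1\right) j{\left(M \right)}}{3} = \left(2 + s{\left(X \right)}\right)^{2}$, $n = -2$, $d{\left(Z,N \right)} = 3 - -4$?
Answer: $i \sqrt{1906} \approx 43.658 i$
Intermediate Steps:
$d{\left(Z,N \right)} = 7$ ($d{\left(Z,N \right)} = 3 + 4 = 7$)
$s{\left(m \right)} = 7 + m^{2}$ ($s{\left(m \right)} = \left(m^{2} + 0 m\right) + 7 = \left(m^{2} + 0\right) + 7 = m^{2} + 7 = 7 + m^{2}$)
$j{\left(M \right)} = -1875$ ($j{\left(M \right)} = - 3 \left(2 + \left(7 + 4^{2}\right)\right)^{2} = - 3 \left(2 + \left(7 + 16\right)\right)^{2} = - 3 \left(2 + 23\right)^{2} = - 3 \cdot 25^{2} = \left(-3\right) 625 = -1875$)
$\sqrt{j{\left(n \right)} + B{\left(-31,-33 \right)}} = \sqrt{-1875 - 31} = \sqrt{-1906} = i \sqrt{1906}$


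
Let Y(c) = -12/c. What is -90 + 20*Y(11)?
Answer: -1230/11 ≈ -111.82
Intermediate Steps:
-90 + 20*Y(11) = -90 + 20*(-12/11) = -90 - 240/11 = -1230/11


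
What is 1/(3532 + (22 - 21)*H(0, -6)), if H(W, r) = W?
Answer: 1/3532 ≈ 0.00028313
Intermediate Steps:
1/(3532 + (22 - 21)*H(0, -6)) = 1/(3532 + (22 - 21)*0) = 1/(3532 + 1*0) = 1/(3532 + 0) = 1/3532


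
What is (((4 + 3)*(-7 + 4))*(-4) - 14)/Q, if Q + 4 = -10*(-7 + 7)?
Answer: -35/2 ≈ -17.500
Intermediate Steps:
Q = -4 (Q = -4 - 10*(-7 + 7) = -4 - 10*0 = -4 + 0 = -4)
(((4 + 3)*(-7 + 4))*(-4) - 14)/Q = (((4 + 3)*(-7 + 4))*(-4) - 14)/(-4) = ((7*(-3))*(-4) - 14)*(-¼) = (-21*(-4) - 14)*(-¼) = (84 - 14)*(-¼) = 70*(-¼) = -35/2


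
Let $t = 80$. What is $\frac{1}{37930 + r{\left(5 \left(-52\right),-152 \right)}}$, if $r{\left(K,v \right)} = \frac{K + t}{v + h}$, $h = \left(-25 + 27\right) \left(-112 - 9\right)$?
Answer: $\frac{197}{7472300} \approx 2.6364 \cdot 10^{-5}$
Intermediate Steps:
$h = -242$ ($h = 2 \left(-121\right) = -242$)
$r{\left(K,v \right)} = \frac{80 + K}{-242 + v}$ ($r{\left(K,v \right)} = \frac{K + 80}{v - 242} = \frac{80 + K}{-242 + v}$)
$\frac{1}{37930 + r{\left(5 \left(-52\right),-152 \right)}} = \frac{1}{37930 + \frac{80 + 5 \left(-52\right)}{-242 - 152}} = \frac{1}{37930 + \frac{80 - 260}{-394}} = \frac{1}{37930 - - \frac{90}{197}} = \frac{1}{37930 + \frac{90}{197}} = \frac{1}{\frac{7472300}{197}} = \frac{197}{7472300}$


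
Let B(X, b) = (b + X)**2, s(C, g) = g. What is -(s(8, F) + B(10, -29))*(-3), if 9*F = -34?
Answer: 3215/3 ≈ 1071.7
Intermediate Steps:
F = -34/9 (F = (1/9)*(-34) = -34/9 ≈ -3.7778)
B(X, b) = (X + b)**2
-(s(8, F) + B(10, -29))*(-3) = -(-34/9 + (10 - 29)**2)*(-3) = -(-34/9 + (-19)**2)*(-3) = -(-34/9 + 361)*(-3) = -3215*(-3)/9 = -1*(-3215/3) = 3215/3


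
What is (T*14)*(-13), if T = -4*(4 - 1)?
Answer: 2184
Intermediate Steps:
T = -12 (T = -4*3 = -12)
(T*14)*(-13) = -12*14*(-13) = -168*(-13) = 2184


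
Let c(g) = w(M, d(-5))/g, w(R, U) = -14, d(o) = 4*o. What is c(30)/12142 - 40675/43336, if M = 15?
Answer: -3704220551/3946392840 ≈ -0.93863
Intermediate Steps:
c(g) = -14/g
c(30)/12142 - 40675/43336 = -14/30/12142 - 40675/43336 = -14*1/30*(1/12142) - 40675*1/43336 = -7/15*1/12142 - 40675/43336 = -7/182130 - 40675/43336 = -3704220551/3946392840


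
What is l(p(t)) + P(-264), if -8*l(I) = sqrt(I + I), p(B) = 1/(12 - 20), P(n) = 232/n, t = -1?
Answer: -29/33 - I/16 ≈ -0.87879 - 0.0625*I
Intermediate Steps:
p(B) = -1/8 (p(B) = 1/(-8) = -1/8)
l(I) = -sqrt(2)*sqrt(I)/8 (l(I) = -sqrt(I + I)/8 = -sqrt(2)*sqrt(I)/8)
l(p(t)) + P(-264) = -sqrt(2)*sqrt(-1/8)/8 + 232/(-264) = -sqrt(2)*I*sqrt(2)/4/8 + 232*(-1/264) = -I/16 - 29/33 = -29/33 - I/16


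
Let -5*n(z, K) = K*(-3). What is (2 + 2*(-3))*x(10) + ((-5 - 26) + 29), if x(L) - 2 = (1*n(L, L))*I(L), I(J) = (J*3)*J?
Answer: -7210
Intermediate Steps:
n(z, K) = 3*K/5 (n(z, K) = -K*(-3)/5 = -(-3)*K/5 = 3*K/5)
I(J) = 3*J² (I(J) = (3*J)*J = 3*J²)
x(L) = 2 + 9*L³/5 (x(L) = 2 + (1*(3*L/5))*(3*L²) = 2 + (3*L/5)*(3*L²) = 2 + 9*L³/5)
(2 + 2*(-3))*x(10) + ((-5 - 26) + 29) = (2 + 2*(-3))*(2 + (9/5)*10³) + ((-5 - 26) + 29) = (2 - 6)*(2 + (9/5)*1000) + (-31 + 29) = -4*(2 + 1800) - 2 = -4*1802 - 2 = -7208 - 2 = -7210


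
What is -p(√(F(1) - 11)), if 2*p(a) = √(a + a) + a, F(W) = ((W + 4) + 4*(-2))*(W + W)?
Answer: -I*√17/2 - (-17)^(¼)*√2/2 ≈ -1.0153 - 3.0768*I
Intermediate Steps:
F(W) = 2*W*(-4 + W) (F(W) = ((4 + W) - 8)*(2*W) = (-4 + W)*(2*W) = 2*W*(-4 + W))
p(a) = a/2 + √2*√a/2 (p(a) = (√(a + a) + a)/2 = (√(2*a) + a)/2 = (√2*√a + a)/2 = (a + √2*√a)/2 = a/2 + √2*√a/2)
-p(√(F(1) - 11)) = -(√(2*1*(-4 + 1) - 11)/2 + √2*√(√(2*1*(-4 + 1) - 11))/2) = -(√(2*1*(-3) - 11)/2 + √2*√(√(2*1*(-3) - 11))/2) = -(√(-6 - 11)/2 + √2*√(√(-6 - 11))/2) = -(√(-17)/2 + √2*√(√(-17))/2) = -((I*√17)/2 + √2*√(I*√17)/2) = -(I*√17/2 + √2*(17^(¼)*√I)/2) = -(I*√17/2 + √2*17^(¼)*√I/2) = -I*√17/2 - √2*17^(¼)*√I/2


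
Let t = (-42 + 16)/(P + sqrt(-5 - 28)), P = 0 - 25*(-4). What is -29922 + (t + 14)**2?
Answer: 6*(-990988*sqrt(33) + 49391861*I)/(-9967*I + 200*sqrt(33)) ≈ -29733.0 + 0.40911*I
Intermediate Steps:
P = 100 (P = 0 - 5*(-20) = 0 + 100 = 100)
t = -26/(100 + I*sqrt(33)) (t = (-42 + 16)/(100 + sqrt(-5 - 28)) = -26/(100 + sqrt(-33)) = -26/(100 + I*sqrt(33)) ≈ -0.25914 + 0.014887*I)
-29922 + (t + 14)**2 = -29922 + ((-2600/10033 + 26*I*sqrt(33)/10033) + 14)**2 = -29922 + (137862/10033 + 26*I*sqrt(33)/10033)**2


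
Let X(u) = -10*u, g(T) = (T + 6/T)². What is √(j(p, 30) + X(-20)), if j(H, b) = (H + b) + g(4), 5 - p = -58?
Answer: √1293/2 ≈ 17.979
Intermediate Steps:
p = 63 (p = 5 - 1*(-58) = 5 + 58 = 63)
j(H, b) = 121/4 + H + b (j(H, b) = (H + b) + (6 + 4²)²/4² = (H + b) + (6 + 16)²/16 = (H + b) + (1/16)*22² = (H + b) + (1/16)*484 = (H + b) + 121/4 = 121/4 + H + b)
√(j(p, 30) + X(-20)) = √((121/4 + 63 + 30) - 10*(-20)) = √(493/4 + 200) = √(1293/4) = √1293/2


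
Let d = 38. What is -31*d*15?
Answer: -17670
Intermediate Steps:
-31*d*15 = -31*38*15 = -1178*15 = -17670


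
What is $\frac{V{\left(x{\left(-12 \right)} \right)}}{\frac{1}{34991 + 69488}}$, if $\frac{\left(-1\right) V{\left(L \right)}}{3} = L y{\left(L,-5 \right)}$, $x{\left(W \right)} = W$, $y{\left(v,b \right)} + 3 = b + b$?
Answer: $-48896172$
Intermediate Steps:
$y{\left(v,b \right)} = -3 + 2 b$ ($y{\left(v,b \right)} = -3 + \left(b + b\right) = -3 + 2 b$)
$V{\left(L \right)} = 39 L$ ($V{\left(L \right)} = - 3 L \left(-3 + 2 \left(-5\right)\right) = - 3 L \left(-3 - 10\right) = - 3 L \left(-13\right) = - 3 \left(- 13 L\right) = 39 L$)
$\frac{V{\left(x{\left(-12 \right)} \right)}}{\frac{1}{34991 + 69488}} = \frac{39 \left(-12\right)}{\frac{1}{34991 + 69488}} = - \frac{468}{\frac{1}{104479}} = - 468 \frac{1}{\frac{1}{104479}} = \left(-468\right) 104479 = -48896172$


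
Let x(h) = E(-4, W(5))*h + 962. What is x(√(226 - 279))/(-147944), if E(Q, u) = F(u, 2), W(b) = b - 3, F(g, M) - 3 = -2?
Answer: -481/73972 - I*√53/147944 ≈ -0.0065025 - 4.9209e-5*I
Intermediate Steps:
F(g, M) = 1 (F(g, M) = 3 - 2 = 1)
W(b) = -3 + b
E(Q, u) = 1
x(h) = 962 + h (x(h) = 1*h + 962 = h + 962 = 962 + h)
x(√(226 - 279))/(-147944) = (962 + √(226 - 279))/(-147944) = (962 + √(-53))*(-1/147944) = (962 + I*√53)*(-1/147944) = -481/73972 - I*√53/147944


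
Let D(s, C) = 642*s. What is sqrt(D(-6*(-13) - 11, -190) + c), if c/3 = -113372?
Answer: 13*I*sqrt(1758) ≈ 545.07*I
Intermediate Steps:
c = -340116 (c = 3*(-113372) = -340116)
sqrt(D(-6*(-13) - 11, -190) + c) = sqrt(642*(-6*(-13) - 11) - 340116) = sqrt(642*(78 - 11) - 340116) = sqrt(642*67 - 340116) = sqrt(43014 - 340116) = sqrt(-297102) = 13*I*sqrt(1758)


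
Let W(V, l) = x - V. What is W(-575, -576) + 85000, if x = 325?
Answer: 85900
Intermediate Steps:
W(V, l) = 325 - V
W(-575, -576) + 85000 = (325 - 1*(-575)) + 85000 = (325 + 575) + 85000 = 900 + 85000 = 85900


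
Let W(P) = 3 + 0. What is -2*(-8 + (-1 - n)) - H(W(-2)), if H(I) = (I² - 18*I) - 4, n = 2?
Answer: 71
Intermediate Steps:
W(P) = 3
H(I) = -4 + I² - 18*I
-2*(-8 + (-1 - n)) - H(W(-2)) = -2*(-8 + (-1 - 1*2)) - (-4 + 3² - 18*3) = -2*(-8 + (-1 - 2)) - (-4 + 9 - 54) = -2*(-8 - 3) - 1*(-49) = -2*(-11) + 49 = 22 + 49 = 71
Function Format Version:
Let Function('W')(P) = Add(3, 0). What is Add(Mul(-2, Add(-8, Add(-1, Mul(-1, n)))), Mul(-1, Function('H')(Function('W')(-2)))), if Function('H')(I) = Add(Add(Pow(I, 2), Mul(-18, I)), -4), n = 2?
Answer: 71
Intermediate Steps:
Function('W')(P) = 3
Function('H')(I) = Add(-4, Pow(I, 2), Mul(-18, I))
Add(Mul(-2, Add(-8, Add(-1, Mul(-1, n)))), Mul(-1, Function('H')(Function('W')(-2)))) = Add(Mul(-2, Add(-8, Add(-1, Mul(-1, 2)))), Mul(-1, Add(-4, Pow(3, 2), Mul(-18, 3)))) = Add(Mul(-2, Add(-8, Add(-1, -2))), Mul(-1, Add(-4, 9, -54))) = Add(Mul(-2, Add(-8, -3)), Mul(-1, -49)) = Add(Mul(-2, -11), 49) = Add(22, 49) = 71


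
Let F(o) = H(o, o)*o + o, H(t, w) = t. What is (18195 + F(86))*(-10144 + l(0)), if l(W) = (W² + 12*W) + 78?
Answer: -258464682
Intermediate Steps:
l(W) = 78 + W² + 12*W
F(o) = o + o² (F(o) = o*o + o = o² + o = o + o²)
(18195 + F(86))*(-10144 + l(0)) = (18195 + 86*(1 + 86))*(-10144 + (78 + 0² + 12*0)) = (18195 + 86*87)*(-10144 + (78 + 0 + 0)) = (18195 + 7482)*(-10144 + 78) = 25677*(-10066) = -258464682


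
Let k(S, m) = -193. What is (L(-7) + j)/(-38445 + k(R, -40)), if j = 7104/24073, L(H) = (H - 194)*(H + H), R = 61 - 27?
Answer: -33874263/465066287 ≈ -0.072837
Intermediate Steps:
R = 34
L(H) = 2*H*(-194 + H) (L(H) = (-194 + H)*(2*H) = 2*H*(-194 + H))
j = 7104/24073 (j = 7104*(1/24073) = 7104/24073 ≈ 0.29510)
(L(-7) + j)/(-38445 + k(R, -40)) = (2*(-7)*(-194 - 7) + 7104/24073)/(-38445 - 193) = (2*(-7)*(-201) + 7104/24073)/(-38638) = (2814 + 7104/24073)*(-1/38638) = (67748526/24073)*(-1/38638) = -33874263/465066287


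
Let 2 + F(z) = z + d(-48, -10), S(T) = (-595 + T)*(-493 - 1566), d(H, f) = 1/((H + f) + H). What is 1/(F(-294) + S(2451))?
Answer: -106/405110801 ≈ -2.6166e-7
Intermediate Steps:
d(H, f) = 1/(f + 2*H)
S(T) = 1225105 - 2059*T (S(T) = (-595 + T)*(-2059) = 1225105 - 2059*T)
F(z) = -213/106 + z (F(z) = -2 + (z + 1/(-10 + 2*(-48))) = -2 + (z + 1/(-10 - 96)) = -2 + (z + 1/(-106)) = -2 + (z - 1/106) = -2 + (-1/106 + z) = -213/106 + z)
1/(F(-294) + S(2451)) = 1/((-213/106 - 294) + (1225105 - 2059*2451)) = 1/(-31377/106 + (1225105 - 5046609)) = 1/(-31377/106 - 3821504) = 1/(-405110801/106) = -106/405110801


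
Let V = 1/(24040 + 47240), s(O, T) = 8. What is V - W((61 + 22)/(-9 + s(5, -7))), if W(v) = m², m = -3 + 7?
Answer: -1140479/71280 ≈ -16.000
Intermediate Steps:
m = 4
V = 1/71280 ≈ 1.4029e-5
W(v) = 16 (W(v) = 4² = 16)
V - W((61 + 22)/(-9 + s(5, -7))) = 1/71280 - 1*16 = 1/71280 - 16 = -1140479/71280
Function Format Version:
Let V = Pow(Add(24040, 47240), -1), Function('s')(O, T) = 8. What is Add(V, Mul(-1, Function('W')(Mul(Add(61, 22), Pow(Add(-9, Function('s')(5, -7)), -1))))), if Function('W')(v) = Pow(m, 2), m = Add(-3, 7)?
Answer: Rational(-1140479, 71280) ≈ -16.000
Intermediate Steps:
m = 4
V = Rational(1, 71280) (V = Pow(71280, -1) = Rational(1, 71280) ≈ 1.4029e-5)
Function('W')(v) = 16 (Function('W')(v) = Pow(4, 2) = 16)
Add(V, Mul(-1, Function('W')(Mul(Add(61, 22), Pow(Add(-9, Function('s')(5, -7)), -1))))) = Add(Rational(1, 71280), Mul(-1, 16)) = Add(Rational(1, 71280), -16) = Rational(-1140479, 71280)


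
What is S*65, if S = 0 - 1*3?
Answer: -195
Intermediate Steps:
S = -3 (S = 0 - 3 = -3)
S*65 = -3*65 = -195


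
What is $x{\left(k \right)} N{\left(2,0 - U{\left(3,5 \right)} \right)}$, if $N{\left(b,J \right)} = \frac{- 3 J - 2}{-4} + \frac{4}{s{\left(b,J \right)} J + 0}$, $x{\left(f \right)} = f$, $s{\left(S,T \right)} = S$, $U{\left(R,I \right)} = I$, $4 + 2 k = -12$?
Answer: $\frac{146}{5} \approx 29.2$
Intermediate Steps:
$k = -8$ ($k = -2 + \frac{1}{2} \left(-12\right) = -2 - 6 = -8$)
$N{\left(b,J \right)} = \frac{1}{2} + \frac{3 J}{4} + \frac{4}{J b}$ ($N{\left(b,J \right)} = \frac{- 3 J - 2}{-4} + \frac{4}{b J + 0} = \left(-2 - 3 J\right) \left(- \frac{1}{4}\right) + \frac{4}{J b + 0} = \left(\frac{1}{2} + \frac{3 J}{4}\right) + \frac{4}{J b} = \frac{1}{2} + \frac{3 J}{4} + \frac{4}{J b}$)
$x{\left(k \right)} N{\left(2,0 - U{\left(3,5 \right)} \right)} = - 8 \left(\frac{1}{2} + \frac{3 \left(0 - 5\right)}{4} + \frac{4}{\left(0 - 5\right) 2}\right) = - 8 \left(\frac{1}{2} + \frac{3 \left(0 - 5\right)}{4} + 4 \frac{1}{0 - 5} \cdot \frac{1}{2}\right) = - 8 \left(\frac{1}{2} + \frac{3}{4} \left(-5\right) + 4 \frac{1}{-5} \cdot \frac{1}{2}\right) = - 8 \left(\frac{1}{2} - \frac{15}{4} + 4 \left(- \frac{1}{5}\right) \frac{1}{2}\right) = - 8 \left(\frac{1}{2} - \frac{15}{4} - \frac{2}{5}\right) = \left(-8\right) \left(- \frac{73}{20}\right) = \frac{146}{5}$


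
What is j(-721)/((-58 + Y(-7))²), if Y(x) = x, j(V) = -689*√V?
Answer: -53*I*√721/325 ≈ -4.3789*I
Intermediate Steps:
j(-721)/((-58 + Y(-7))²) = (-689*I*√721)/((-58 - 7)²) = (-689*I*√721)/((-65)²) = -689*I*√721/4225 = -689*I*√721*(1/4225) = -53*I*√721/325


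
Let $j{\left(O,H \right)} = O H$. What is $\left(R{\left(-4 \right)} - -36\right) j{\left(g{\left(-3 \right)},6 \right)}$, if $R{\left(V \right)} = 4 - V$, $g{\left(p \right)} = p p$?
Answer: $2376$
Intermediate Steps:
$g{\left(p \right)} = p^{2}$
$j{\left(O,H \right)} = H O$
$\left(R{\left(-4 \right)} - -36\right) j{\left(g{\left(-3 \right)},6 \right)} = \left(\left(4 - -4\right) - -36\right) 6 \left(-3\right)^{2} = \left(\left(4 + 4\right) + 36\right) 6 \cdot 9 = \left(8 + 36\right) 54 = 44 \cdot 54 = 2376$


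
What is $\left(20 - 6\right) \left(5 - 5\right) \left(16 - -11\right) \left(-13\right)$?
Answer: $0$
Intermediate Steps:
$\left(20 - 6\right) \left(5 - 5\right) \left(16 - -11\right) \left(-13\right) = 14 \cdot 0 \left(16 + 11\right) \left(-13\right) = 0 \cdot 27 \left(-13\right) = 0 \left(-13\right) = 0$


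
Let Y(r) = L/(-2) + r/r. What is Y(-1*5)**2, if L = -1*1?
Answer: 9/4 ≈ 2.2500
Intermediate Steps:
L = -1
Y(r) = 3/2 (Y(r) = -1/(-2) + r/r = -1*(-1/2) + 1 = 1/2 + 1 = 3/2)
Y(-1*5)**2 = (3/2)**2 = 9/4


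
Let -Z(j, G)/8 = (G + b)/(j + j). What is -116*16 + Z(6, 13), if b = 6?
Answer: -5606/3 ≈ -1868.7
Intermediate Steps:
Z(j, G) = -4*(6 + G)/j (Z(j, G) = -8*(G + 6)/(j + j) = -8*(6 + G)/(2*j) = -8*(6 + G)*1/(2*j) = -4*(6 + G)/j)
-116*16 + Z(6, 13) = -116*16 + 4*(-6 - 1*13)/6 = -1856 + 4*(⅙)*(-6 - 13) = -1856 + 4*(⅙)*(-19) = -1856 - 38/3 = -5606/3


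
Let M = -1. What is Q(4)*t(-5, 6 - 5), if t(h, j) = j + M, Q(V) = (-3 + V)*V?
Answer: 0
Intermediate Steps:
Q(V) = V*(-3 + V)
t(h, j) = -1 + j (t(h, j) = j - 1 = -1 + j)
Q(4)*t(-5, 6 - 5) = (4*(-3 + 4))*(-1 + (6 - 5)) = (4*1)*(-1 + 1) = 4*0 = 0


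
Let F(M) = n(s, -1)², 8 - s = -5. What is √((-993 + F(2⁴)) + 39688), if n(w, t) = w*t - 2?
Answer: 2*√9730 ≈ 197.28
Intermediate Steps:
s = 13 (s = 8 - 1*(-5) = 8 + 5 = 13)
n(w, t) = -2 + t*w (n(w, t) = t*w - 2 = -2 + t*w)
F(M) = 225 (F(M) = (-2 - 1*13)² = (-2 - 13)² = (-15)² = 225)
√((-993 + F(2⁴)) + 39688) = √((-993 + 225) + 39688) = √(-768 + 39688) = √38920 = 2*√9730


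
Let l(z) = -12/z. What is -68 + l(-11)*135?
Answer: 872/11 ≈ 79.273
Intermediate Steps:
-68 + l(-11)*135 = -68 - 12/(-11)*135 = -68 - 12*(-1/11)*135 = -68 + (12/11)*135 = -68 + 1620/11 = 872/11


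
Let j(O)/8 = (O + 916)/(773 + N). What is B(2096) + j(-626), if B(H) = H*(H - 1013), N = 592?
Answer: 619701728/273 ≈ 2.2700e+6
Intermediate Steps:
B(H) = H*(-1013 + H)
j(O) = 7328/1365 + 8*O/1365 (j(O) = 8*((O + 916)/(773 + 592)) = 8*((916 + O)/1365) = 8*((916 + O)*(1/1365)) = 8*(916/1365 + O/1365) = 7328/1365 + 8*O/1365)
B(2096) + j(-626) = 2096*(-1013 + 2096) + (7328/1365 + (8/1365)*(-626)) = 2096*1083 + (7328/1365 - 5008/1365) = 2269968 + 464/273 = 619701728/273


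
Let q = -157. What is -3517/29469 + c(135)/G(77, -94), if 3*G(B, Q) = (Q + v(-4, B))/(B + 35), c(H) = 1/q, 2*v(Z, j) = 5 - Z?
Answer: -79035083/828167307 ≈ -0.095434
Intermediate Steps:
v(Z, j) = 5/2 - Z/2 (v(Z, j) = (5 - Z)/2 = 5/2 - Z/2)
c(H) = -1/157 (c(H) = 1/(-157) = -1/157)
G(B, Q) = (9/2 + Q)/(3*(35 + B)) (G(B, Q) = ((Q + (5/2 - ½*(-4)))/(B + 35))/3 = ((Q + (5/2 + 2))/(35 + B))/3 = ((Q + 9/2)/(35 + B))/3 = ((9/2 + Q)/(35 + B))/3 = (9/2 + Q)/(3*(35 + B)))
-3517/29469 + c(135)/G(77, -94) = -3517/29469 - 6*(35 + 77)/(9 + 2*(-94))/157 = -3517*1/29469 - 672/(9 - 188)/157 = -3517/29469 - 1/(157*((⅙)*(1/112)*(-179))) = -3517/29469 - 1/(157*(-179/672)) = -3517/29469 - 1/157*(-672/179) = -3517/29469 + 672/28103 = -79035083/828167307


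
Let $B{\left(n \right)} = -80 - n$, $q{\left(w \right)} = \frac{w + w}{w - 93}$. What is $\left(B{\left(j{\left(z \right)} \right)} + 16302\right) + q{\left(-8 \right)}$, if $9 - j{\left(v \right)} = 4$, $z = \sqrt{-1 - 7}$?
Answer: $\frac{1637933}{101} \approx 16217.0$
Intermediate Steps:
$q{\left(w \right)} = \frac{2 w}{-93 + w}$
$z = 2 i \sqrt{2}$ ($z = \sqrt{-1 - 7} = \sqrt{-8} = 2 i \sqrt{2} \approx 2.8284 i$)
$j{\left(v \right)} = 5$ ($j{\left(v \right)} = 9 - 4 = 5$)
$\left(B{\left(j{\left(z \right)} \right)} + 16302\right) + q{\left(-8 \right)} = \left(\left(-80 - 5\right) + 16302\right) + 2 \left(-8\right) \frac{1}{-93 - 8} = \left(\left(-80 - 5\right) + 16302\right) + 2 \left(-8\right) \frac{1}{-101} = \left(-85 + 16302\right) + 2 \left(-8\right) \left(- \frac{1}{101}\right) = 16217 + \frac{16}{101} = \frac{1637933}{101}$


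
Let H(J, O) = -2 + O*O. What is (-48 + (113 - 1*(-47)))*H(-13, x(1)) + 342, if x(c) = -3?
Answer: 1126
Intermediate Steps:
H(J, O) = -2 + O²
(-48 + (113 - 1*(-47)))*H(-13, x(1)) + 342 = (-48 + (113 - 1*(-47)))*(-2 + (-3)²) + 342 = (-48 + (113 + 47))*(-2 + 9) + 342 = (-48 + 160)*7 + 342 = 112*7 + 342 = 784 + 342 = 1126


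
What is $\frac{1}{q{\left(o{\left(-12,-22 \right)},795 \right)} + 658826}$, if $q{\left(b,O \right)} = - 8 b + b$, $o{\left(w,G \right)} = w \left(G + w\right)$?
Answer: $\frac{1}{655970} \approx 1.5245 \cdot 10^{-6}$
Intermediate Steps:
$q{\left(b,O \right)} = - 7 b$
$\frac{1}{q{\left(o{\left(-12,-22 \right)},795 \right)} + 658826} = \frac{1}{- 7 \left(- 12 \left(-22 - 12\right)\right) + 658826} = \frac{1}{- 7 \left(\left(-12\right) \left(-34\right)\right) + 658826} = \frac{1}{\left(-7\right) 408 + 658826} = \frac{1}{-2856 + 658826} = \frac{1}{655970}$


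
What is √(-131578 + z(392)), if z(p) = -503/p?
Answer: I*√103158158/28 ≈ 362.74*I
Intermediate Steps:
√(-131578 + z(392)) = √(-131578 - 503/392) = √(-51579079/392) = I*√103158158/28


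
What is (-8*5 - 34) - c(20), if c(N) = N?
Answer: -94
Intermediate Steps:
(-8*5 - 34) - c(20) = (-8*5 - 34) - 1*20 = (-40 - 34) - 20 = -74 - 20 = -94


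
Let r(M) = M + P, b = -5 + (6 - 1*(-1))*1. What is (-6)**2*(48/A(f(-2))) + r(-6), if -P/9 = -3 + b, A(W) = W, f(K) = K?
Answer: -861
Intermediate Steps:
b = 2 (b = -5 + (6 + 1)*1 = -5 + 7*1 = -5 + 7 = 2)
P = 9 (P = -9*(-3 + 2) = -9*(-1) = 9)
r(M) = 9 + M (r(M) = M + 9 = 9 + M)
(-6)**2*(48/A(f(-2))) + r(-6) = (-6)**2*(48/(-2)) + (9 - 6) = 36*(48*(-1/2)) + 3 = 36*(-24) + 3 = -864 + 3 = -861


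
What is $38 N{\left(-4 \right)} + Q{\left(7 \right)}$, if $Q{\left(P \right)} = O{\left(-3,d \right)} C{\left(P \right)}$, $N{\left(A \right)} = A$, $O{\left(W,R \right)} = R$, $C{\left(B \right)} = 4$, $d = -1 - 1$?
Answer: $-160$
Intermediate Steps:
$d = -2$
$Q{\left(P \right)} = -8$ ($Q{\left(P \right)} = \left(-2\right) 4 = -8$)
$38 N{\left(-4 \right)} + Q{\left(7 \right)} = 38 \left(-4\right) - 8 = -152 - 8 = -160$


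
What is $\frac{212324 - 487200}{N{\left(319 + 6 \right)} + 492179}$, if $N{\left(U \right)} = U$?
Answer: $- \frac{68719}{123126} \approx -0.55812$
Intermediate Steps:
$\frac{212324 - 487200}{N{\left(319 + 6 \right)} + 492179} = \frac{212324 - 487200}{\left(319 + 6\right) + 492179} = - \frac{274876}{325 + 492179} = - \frac{274876}{492504} = \left(-274876\right) \frac{1}{492504} = - \frac{68719}{123126}$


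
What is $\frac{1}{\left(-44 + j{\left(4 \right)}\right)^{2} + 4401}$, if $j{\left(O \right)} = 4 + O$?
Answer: $\frac{1}{5697} \approx 0.00017553$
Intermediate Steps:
$\frac{1}{\left(-44 + j{\left(4 \right)}\right)^{2} + 4401} = \frac{1}{\left(-44 + \left(4 + 4\right)\right)^{2} + 4401} = \frac{1}{\left(-44 + 8\right)^{2} + 4401} = \frac{1}{\left(-36\right)^{2} + 4401} = \frac{1}{1296 + 4401} = \frac{1}{5697}$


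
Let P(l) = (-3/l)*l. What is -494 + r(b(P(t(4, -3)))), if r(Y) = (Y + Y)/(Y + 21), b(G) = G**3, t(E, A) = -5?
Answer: -485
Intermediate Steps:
P(l) = -3
r(Y) = 2*Y/(21 + Y) (r(Y) = (2*Y)/(21 + Y) = 2*Y/(21 + Y))
-494 + r(b(P(t(4, -3)))) = -494 + 2*(-3)**3/(21 + (-3)**3) = -494 + 2*(-27)/(21 - 27) = -494 + 2*(-27)/(-6) = -494 + 2*(-27)*(-1/6) = -494 + 9 = -485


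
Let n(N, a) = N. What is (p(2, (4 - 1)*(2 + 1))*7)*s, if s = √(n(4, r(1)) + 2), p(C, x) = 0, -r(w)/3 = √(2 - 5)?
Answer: 0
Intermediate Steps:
r(w) = -3*I*√3 (r(w) = -3*√(2 - 5) = -3*I*√3)
s = √6 (s = √(4 + 2) = √6 ≈ 2.4495)
(p(2, (4 - 1)*(2 + 1))*7)*s = (0*7)*√6 = 0*√6 = 0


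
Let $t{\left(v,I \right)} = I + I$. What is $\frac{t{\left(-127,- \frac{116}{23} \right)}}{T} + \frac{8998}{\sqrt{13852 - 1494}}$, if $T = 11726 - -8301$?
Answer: $- \frac{232}{460621} + \frac{4499 \sqrt{12358}}{6179} \approx 80.941$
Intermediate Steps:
$t{\left(v,I \right)} = 2 I$
$T = 20027$ ($T = 11726 + 8301 = 20027$)
$\frac{t{\left(-127,- \frac{116}{23} \right)}}{T} + \frac{8998}{\sqrt{13852 - 1494}} = \frac{2 \left(- \frac{116}{23}\right)}{20027} + \frac{8998}{\sqrt{13852 - 1494}} = 2 \left(\left(-116\right) \frac{1}{23}\right) \frac{1}{20027} + \frac{8998}{\sqrt{12358}} = 2 \left(- \frac{116}{23}\right) \frac{1}{20027} + 8998 \frac{\sqrt{12358}}{12358} = \left(- \frac{232}{23}\right) \frac{1}{20027} + \frac{4499 \sqrt{12358}}{6179} = - \frac{232}{460621} + \frac{4499 \sqrt{12358}}{6179}$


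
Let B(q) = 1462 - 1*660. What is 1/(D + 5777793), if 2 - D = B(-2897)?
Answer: 1/5776993 ≈ 1.7310e-7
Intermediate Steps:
B(q) = 802 (B(q) = 1462 - 660 = 802)
D = -800 (D = 2 - 1*802 = 2 - 802 = -800)
1/(D + 5777793) = 1/(-800 + 5777793) = 1/5776993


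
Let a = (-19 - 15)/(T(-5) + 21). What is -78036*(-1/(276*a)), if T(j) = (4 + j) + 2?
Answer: -71533/391 ≈ -182.95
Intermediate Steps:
T(j) = 6 + j
a = -17/11 (a = (-19 - 15)/((6 - 5) + 21) = -34/(1 + 21) = -34/22 = -34*1/22 = -17/11 ≈ -1.5455)
-78036*(-1/(276*a)) = -78036/((23*(-17/11))*(-12)) = -78036/((-391/11*(-12))) = -78036/4692/11 = -78036*11/4692 = -71533/391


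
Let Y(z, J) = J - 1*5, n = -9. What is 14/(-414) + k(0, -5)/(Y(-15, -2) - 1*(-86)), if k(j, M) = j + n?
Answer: -2416/16353 ≈ -0.14774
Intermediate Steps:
Y(z, J) = -5 + J (Y(z, J) = J - 5 = -5 + J)
k(j, M) = -9 + j (k(j, M) = j - 9 = -9 + j)
14/(-414) + k(0, -5)/(Y(-15, -2) - 1*(-86)) = 14/(-414) + (-9 + 0)/((-5 - 2) - 1*(-86)) = 14*(-1/414) - 9/(-7 + 86) = -7/207 - 9/79 = -2416/16353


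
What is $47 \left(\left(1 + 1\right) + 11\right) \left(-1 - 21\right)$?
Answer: $-13442$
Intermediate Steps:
$47 \left(\left(1 + 1\right) + 11\right) \left(-1 - 21\right) = 47 \left(2 + 11\right) \left(-1 - 21\right) = 47 \cdot 13 \left(-22\right) = 611 \left(-22\right) = -13442$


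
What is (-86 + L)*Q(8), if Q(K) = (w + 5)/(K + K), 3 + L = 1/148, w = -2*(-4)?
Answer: -171223/2368 ≈ -72.307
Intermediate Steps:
w = 8
L = -443/148 (L = -3 + 1/148 = -443/148 ≈ -2.9932)
Q(K) = 13/(2*K) (Q(K) = (8 + 5)/(K + K) = 13/((2*K)) = 13*(1/(2*K)) = 13/(2*K))
(-86 + L)*Q(8) = (-86 - 443/148)*((13/2)/8) = -171223/(296*8) = -13171/148*13/16 = -171223/2368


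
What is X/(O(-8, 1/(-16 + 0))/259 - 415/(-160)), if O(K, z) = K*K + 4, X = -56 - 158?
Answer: -1773632/23673 ≈ -74.922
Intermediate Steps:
X = -214
O(K, z) = 4 + K² (O(K, z) = K² + 4 = 4 + K²)
X/(O(-8, 1/(-16 + 0))/259 - 415/(-160)) = -214/((4 + (-8)²)/259 - 415/(-160)) = -214/((4 + 64)*(1/259) - 415*(-1/160)) = -214/(68*(1/259) + 83/32) = -214/(68/259 + 83/32) = -214/23673/8288 = -214*8288/23673 = -1773632/23673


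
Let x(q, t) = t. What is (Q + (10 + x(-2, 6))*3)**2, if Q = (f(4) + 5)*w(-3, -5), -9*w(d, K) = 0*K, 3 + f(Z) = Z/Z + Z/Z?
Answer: 2304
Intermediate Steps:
f(Z) = -1 (f(Z) = -3 + (Z/Z + Z/Z) = -3 + (1 + 1) = -3 + 2 = -1)
w(d, K) = 0 (w(d, K) = -0*K = -1/9*0 = 0)
Q = 0 (Q = (-1 + 5)*0 = 4*0 = 0)
(Q + (10 + x(-2, 6))*3)**2 = (0 + (10 + 6)*3)**2 = (0 + 16*3)**2 = (0 + 48)**2 = 48**2 = 2304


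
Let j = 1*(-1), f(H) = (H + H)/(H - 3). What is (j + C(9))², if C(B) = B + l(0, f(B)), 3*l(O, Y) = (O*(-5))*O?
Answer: 64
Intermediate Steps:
f(H) = 2*H/(-3 + H) (f(H) = (2*H)/(-3 + H) = 2*H/(-3 + H))
l(O, Y) = -5*O²/3 (l(O, Y) = ((O*(-5))*O)/3 = ((-5*O)*O)/3 = (-5*O²)/3 = -5*O²/3)
C(B) = B (C(B) = B - 5/3*0² = B - 5/3*0 = B + 0 = B)
j = -1
(j + C(9))² = (-1 + 9)² = 8² = 64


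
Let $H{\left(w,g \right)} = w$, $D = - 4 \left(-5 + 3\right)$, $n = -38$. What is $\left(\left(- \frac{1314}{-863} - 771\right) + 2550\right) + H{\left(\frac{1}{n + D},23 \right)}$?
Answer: $\frac{46096867}{25890} \approx 1780.5$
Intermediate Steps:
$D = 8$ ($D = \left(-4\right) \left(-2\right) = 8$)
$\left(\left(- \frac{1314}{-863} - 771\right) + 2550\right) + H{\left(\frac{1}{n + D},23 \right)} = \left(\left(- \frac{1314}{-863} - 771\right) + 2550\right) + \frac{1}{-38 + 8} = \left(\left(\left(-1314\right) \left(- \frac{1}{863}\right) - 771\right) + 2550\right) + \frac{1}{-30} = \left(\left(\frac{1314}{863} - 771\right) + 2550\right) - \frac{1}{30} = \left(- \frac{664059}{863} + 2550\right) - \frac{1}{30} = \frac{1536591}{863} - \frac{1}{30} = \frac{46096867}{25890}$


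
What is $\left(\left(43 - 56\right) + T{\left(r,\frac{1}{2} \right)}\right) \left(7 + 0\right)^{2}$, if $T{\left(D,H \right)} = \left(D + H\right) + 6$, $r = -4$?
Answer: $- \frac{1029}{2} \approx -514.5$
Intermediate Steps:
$T{\left(D,H \right)} = 6 + D + H$
$\left(\left(43 - 56\right) + T{\left(r,\frac{1}{2} \right)}\right) \left(7 + 0\right)^{2} = \left(\left(43 - 56\right) + \left(6 - 4 + \frac{1}{2}\right)\right) \left(7 + 0\right)^{2} = \left(-13 + \left(6 - 4 + \frac{1}{2}\right)\right) 7^{2} = \left(-13 + \frac{5}{2}\right) 49 = \left(- \frac{21}{2}\right) 49 = - \frac{1029}{2}$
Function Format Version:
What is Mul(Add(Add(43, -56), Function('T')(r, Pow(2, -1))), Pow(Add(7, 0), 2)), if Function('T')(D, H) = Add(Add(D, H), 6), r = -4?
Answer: Rational(-1029, 2) ≈ -514.50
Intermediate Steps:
Function('T')(D, H) = Add(6, D, H)
Mul(Add(Add(43, -56), Function('T')(r, Pow(2, -1))), Pow(Add(7, 0), 2)) = Mul(Add(Add(43, -56), Add(6, -4, Pow(2, -1))), Pow(Add(7, 0), 2)) = Mul(Add(-13, Add(6, -4, Rational(1, 2))), Pow(7, 2)) = Mul(Add(-13, Rational(5, 2)), 49) = Mul(Rational(-21, 2), 49) = Rational(-1029, 2)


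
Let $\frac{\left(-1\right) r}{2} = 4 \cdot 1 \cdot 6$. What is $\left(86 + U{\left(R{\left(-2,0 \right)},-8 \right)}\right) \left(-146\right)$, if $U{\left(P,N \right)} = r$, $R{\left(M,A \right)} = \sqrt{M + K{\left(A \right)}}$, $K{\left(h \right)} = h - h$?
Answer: $-5548$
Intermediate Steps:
$K{\left(h \right)} = 0$
$R{\left(M,A \right)} = \sqrt{M}$ ($R{\left(M,A \right)} = \sqrt{M + 0} = \sqrt{M}$)
$r = -48$ ($r = - 2 \cdot 4 \cdot 1 \cdot 6 = - 2 \cdot 4 \cdot 6 = \left(-2\right) 24 = -48$)
$U{\left(P,N \right)} = -48$
$\left(86 + U{\left(R{\left(-2,0 \right)},-8 \right)}\right) \left(-146\right) = \left(86 - 48\right) \left(-146\right) = 38 \left(-146\right) = -5548$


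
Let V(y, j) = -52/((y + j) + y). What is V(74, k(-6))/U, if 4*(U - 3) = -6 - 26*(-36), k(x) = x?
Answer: -52/33441 ≈ -0.0015550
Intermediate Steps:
U = 471/2 (U = 3 + (-6 - 26*(-36))/4 = 3 + (-6 + 936)/4 = 3 + (¼)*930 = 3 + 465/2 = 471/2 ≈ 235.50)
V(y, j) = -52/(j + 2*y) (V(y, j) = -52/((j + y) + y) = -52/(j + 2*y))
V(74, k(-6))/U = (-52/(-6 + 2*74))/(471/2) = -52/(-6 + 148)*(2/471) = -52/142*(2/471) = -52*1/142*(2/471) = -26/71*2/471 = -52/33441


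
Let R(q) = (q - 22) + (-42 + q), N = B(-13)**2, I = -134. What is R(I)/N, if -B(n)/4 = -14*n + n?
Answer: -83/114244 ≈ -0.00072652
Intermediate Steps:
B(n) = 52*n (B(n) = -4*(-14*n + n) = -(-52)*n = 52*n)
N = 456976 (N = (52*(-13))**2 = (-676)**2 = 456976)
R(q) = -64 + 2*q (R(q) = (-22 + q) + (-42 + q) = -64 + 2*q)
R(I)/N = (-64 + 2*(-134))/456976 = (-64 - 268)*(1/456976) = -332*1/456976 = -83/114244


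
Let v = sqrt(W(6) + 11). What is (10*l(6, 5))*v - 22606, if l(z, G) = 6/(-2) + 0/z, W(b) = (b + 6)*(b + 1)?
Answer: -22606 - 30*sqrt(95) ≈ -22898.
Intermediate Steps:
W(b) = (1 + b)*(6 + b) (W(b) = (6 + b)*(1 + b) = (1 + b)*(6 + b))
l(z, G) = -3 (l(z, G) = 6*(-1/2) + 0 = -3 + 0 = -3)
v = sqrt(95) (v = sqrt((6 + 6**2 + 7*6) + 11) = sqrt((6 + 36 + 42) + 11) = sqrt(84 + 11) = sqrt(95) ≈ 9.7468)
(10*l(6, 5))*v - 22606 = (10*(-3))*sqrt(95) - 22606 = -30*sqrt(95) - 22606 = -22606 - 30*sqrt(95)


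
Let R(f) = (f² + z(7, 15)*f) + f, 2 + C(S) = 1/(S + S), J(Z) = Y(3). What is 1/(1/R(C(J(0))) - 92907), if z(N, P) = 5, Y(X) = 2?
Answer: -119/11055949 ≈ -1.0763e-5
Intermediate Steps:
J(Z) = 2
C(S) = -2 + 1/(2*S) (C(S) = -2 + 1/(S + S) = -2 + 1/(2*S))
R(f) = f² + 6*f (R(f) = (f² + 5*f) + f = f² + 6*f)
1/(1/R(C(J(0))) - 92907) = 1/(1/((-2 + (½)/2)*(6 + (-2 + (½)/2))) - 92907) = 1/(1/((-2 + (½)*(½))*(6 + (-2 + (½)*(½)))) - 92907) = 1/(1/((-2 + ¼)*(6 + (-2 + ¼))) - 92907) = 1/(1/(-7*(6 - 7/4)/4) - 92907) = 1/(1/(-7/4*17/4) - 92907) = 1/(1/(-119/16) - 92907) = 1/(-16/119 - 92907) = 1/(-11055949/119) = -119/11055949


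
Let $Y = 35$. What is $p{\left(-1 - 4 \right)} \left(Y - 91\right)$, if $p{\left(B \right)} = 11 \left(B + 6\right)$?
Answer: $-616$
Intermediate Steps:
$p{\left(B \right)} = 66 + 11 B$ ($p{\left(B \right)} = 11 \left(6 + B\right) = 66 + 11 B$)
$p{\left(-1 - 4 \right)} \left(Y - 91\right) = \left(66 + 11 \left(-1 - 4\right)\right) \left(35 - 91\right) = \left(66 + 11 \left(-5\right)\right) \left(-56\right) = \left(66 - 55\right) \left(-56\right) = 11 \left(-56\right) = -616$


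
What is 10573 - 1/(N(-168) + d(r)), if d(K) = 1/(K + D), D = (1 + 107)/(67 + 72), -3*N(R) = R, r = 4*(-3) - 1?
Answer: 1004486166/95005 ≈ 10573.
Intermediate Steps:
r = -13 (r = -12 - 1 = -13)
N(R) = -R/3
D = 108/139 ≈ 0.77698
d(K) = 1/(108/139 + K) (d(K) = 1/(K + 108/139) = 1/(108/139 + K))
10573 - 1/(N(-168) + d(r)) = 10573 - 1/(-⅓*(-168) + 139/(108 + 139*(-13))) = 10573 - 1/(56 + 139/(108 - 1807)) = 10573 - 1/(56 + 139/(-1699)) = 10573 - 1/(56 + 139*(-1/1699)) = 10573 - 1/(56 - 139/1699) = 10573 - 1/95005/1699 = 10573 - 1*1699/95005 = 10573 - 1699/95005 = 1004486166/95005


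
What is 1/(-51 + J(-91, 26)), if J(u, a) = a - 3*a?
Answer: -1/103 ≈ -0.0097087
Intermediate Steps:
J(u, a) = -2*a
1/(-51 + J(-91, 26)) = 1/(-51 - 2*26) = 1/(-51 - 52) = 1/(-103) = -1/103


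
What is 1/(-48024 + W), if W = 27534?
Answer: -1/20490 ≈ -4.8804e-5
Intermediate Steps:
1/(-48024 + W) = 1/(-48024 + 27534) = 1/(-20490) = -1/20490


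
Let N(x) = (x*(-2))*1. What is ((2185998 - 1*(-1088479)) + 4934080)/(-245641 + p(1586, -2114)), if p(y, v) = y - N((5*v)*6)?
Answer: -1172651/52985 ≈ -22.132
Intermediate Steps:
N(x) = -2*x (N(x) = -2*x*1 = -2*x)
p(y, v) = y + 60*v (p(y, v) = y - (-2)*(5*v)*6 = y - (-2)*30*v = y - (-60)*v = y + 60*v)
((2185998 - 1*(-1088479)) + 4934080)/(-245641 + p(1586, -2114)) = ((2185998 - 1*(-1088479)) + 4934080)/(-245641 + (1586 + 60*(-2114))) = ((2185998 + 1088479) + 4934080)/(-245641 + (1586 - 126840)) = (3274477 + 4934080)/(-245641 - 125254) = 8208557/(-370895) = 8208557*(-1/370895) = -1172651/52985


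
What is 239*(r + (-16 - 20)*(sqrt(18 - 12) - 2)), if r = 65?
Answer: 32743 - 8604*sqrt(6) ≈ 11668.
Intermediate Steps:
239*(r + (-16 - 20)*(sqrt(18 - 12) - 2)) = 239*(65 + (-16 - 20)*(sqrt(18 - 12) - 2)) = 239*(65 - 36*(sqrt(6) - 2)) = 239*(65 - 36*(-2 + sqrt(6))) = 239*(65 + (72 - 36*sqrt(6))) = 239*(137 - 36*sqrt(6)) = 32743 - 8604*sqrt(6)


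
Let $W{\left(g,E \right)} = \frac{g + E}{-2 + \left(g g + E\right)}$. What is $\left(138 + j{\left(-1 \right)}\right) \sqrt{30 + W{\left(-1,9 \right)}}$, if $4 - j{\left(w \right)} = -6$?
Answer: $148 \sqrt{31} \approx 824.03$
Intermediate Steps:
$j{\left(w \right)} = 10$ ($j{\left(w \right)} = 4 - -6 = 4 + 6 = 10$)
$W{\left(g,E \right)} = \frac{E + g}{-2 + E + g^{2}}$ ($W{\left(g,E \right)} = \frac{E + g}{-2 + \left(g^{2} + E\right)} = \frac{E + g}{-2 + \left(E + g^{2}\right)} = \frac{E + g}{-2 + E + g^{2}}$)
$\left(138 + j{\left(-1 \right)}\right) \sqrt{30 + W{\left(-1,9 \right)}} = \left(138 + 10\right) \sqrt{30 + \frac{9 - 1}{-2 + 9 + \left(-1\right)^{2}}} = 148 \sqrt{30 + \frac{1}{-2 + 9 + 1} \cdot 8} = 148 \sqrt{30 + \frac{1}{8} \cdot 8} = 148 \sqrt{30 + 1} = 148 \sqrt{31}$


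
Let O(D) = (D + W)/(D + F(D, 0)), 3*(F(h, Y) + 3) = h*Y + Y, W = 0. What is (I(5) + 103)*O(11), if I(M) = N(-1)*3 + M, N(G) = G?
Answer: 1155/8 ≈ 144.38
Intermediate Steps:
F(h, Y) = -3 + Y/3 + Y*h/3 (F(h, Y) = -3 + (h*Y + Y)/3 = -3 + (Y*h + Y)/3 = -3 + (Y + Y*h)/3 = -3 + (Y/3 + Y*h/3) = -3 + Y/3 + Y*h/3)
O(D) = D/(-3 + D) (O(D) = (D + 0)/(D + (-3 + (⅓)*0 + (⅓)*0*D)) = D/(D + (-3 + 0 + 0)) = D/(D - 3) = D/(-3 + D))
I(M) = -3 + M (I(M) = -1*3 + M = -3 + M)
(I(5) + 103)*O(11) = ((-3 + 5) + 103)*(11/(-3 + 11)) = (2 + 103)*(11/8) = 105*(11*(⅛)) = 105*(11/8) = 1155/8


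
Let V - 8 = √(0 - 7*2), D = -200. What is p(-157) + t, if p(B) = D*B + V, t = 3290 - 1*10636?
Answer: 24062 + I*√14 ≈ 24062.0 + 3.7417*I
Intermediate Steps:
V = 8 + I*√14 (V = 8 + √(0 - 7*2) = 8 + √(0 - 14) = 8 + √(-14) = 8 + I*√14 ≈ 8.0 + 3.7417*I)
t = -7346 (t = 3290 - 10636 = -7346)
p(B) = 8 - 200*B + I*√14 (p(B) = -200*B + (8 + I*√14) = 8 - 200*B + I*√14)
p(-157) + t = (8 - 200*(-157) + I*√14) - 7346 = (8 + 31400 + I*√14) - 7346 = (31408 + I*√14) - 7346 = 24062 + I*√14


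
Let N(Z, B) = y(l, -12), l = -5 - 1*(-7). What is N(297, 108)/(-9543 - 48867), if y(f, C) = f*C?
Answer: 4/9735 ≈ 0.00041089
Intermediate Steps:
l = 2 (l = -5 + 7 = 2)
y(f, C) = C*f
N(Z, B) = -24 (N(Z, B) = -12*2 = -24)
N(297, 108)/(-9543 - 48867) = -24/(-9543 - 48867) = -24/(-58410) = -24*(-1/58410) = 4/9735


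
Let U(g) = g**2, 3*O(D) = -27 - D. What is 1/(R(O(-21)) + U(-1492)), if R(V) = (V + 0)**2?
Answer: 1/2226068 ≈ 4.4922e-7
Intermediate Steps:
O(D) = -9 - D/3 (O(D) = (-27 - D)/3 = -9 - D/3)
R(V) = V**2
1/(R(O(-21)) + U(-1492)) = 1/((-9 - 1/3*(-21))**2 + (-1492)**2) = 1/((-9 + 7)**2 + 2226064) = 1/((-2)**2 + 2226064) = 1/(4 + 2226064) = 1/2226068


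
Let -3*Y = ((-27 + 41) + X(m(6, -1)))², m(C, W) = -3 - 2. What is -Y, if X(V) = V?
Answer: 27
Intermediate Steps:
m(C, W) = -5
Y = -27 (Y = -((-27 + 41) - 5)²/3 = -(14 - 5)²/3 = -⅓*9² = -⅓*81 = -27)
-Y = -1*(-27) = 27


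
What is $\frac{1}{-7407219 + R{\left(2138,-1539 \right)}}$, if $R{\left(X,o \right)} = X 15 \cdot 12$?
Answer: $- \frac{1}{7022379} \approx -1.424 \cdot 10^{-7}$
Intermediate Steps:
$R{\left(X,o \right)} = 180 X$ ($R{\left(X,o \right)} = 15 X 12 = 180 X$)
$\frac{1}{-7407219 + R{\left(2138,-1539 \right)}} = \frac{1}{-7407219 + 180 \cdot 2138} = \frac{1}{-7407219 + 384840} = \frac{1}{-7022379} = - \frac{1}{7022379}$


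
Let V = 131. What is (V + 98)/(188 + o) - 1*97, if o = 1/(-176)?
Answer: -3169135/33087 ≈ -95.782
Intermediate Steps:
o = -1/176 ≈ -0.0056818
(V + 98)/(188 + o) - 1*97 = (131 + 98)/(188 - 1/176) - 1*97 = 229/(33087/176) - 97 = 229*(176/33087) - 97 = 40304/33087 - 97 = -3169135/33087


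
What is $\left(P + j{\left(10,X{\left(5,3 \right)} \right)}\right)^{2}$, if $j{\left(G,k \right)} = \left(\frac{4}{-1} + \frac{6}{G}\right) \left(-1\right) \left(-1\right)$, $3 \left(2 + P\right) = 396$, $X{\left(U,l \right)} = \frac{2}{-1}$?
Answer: $\frac{400689}{25} \approx 16028.0$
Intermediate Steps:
$X{\left(U,l \right)} = -2$ ($X{\left(U,l \right)} = 2 \left(-1\right) = -2$)
$P = 130$ ($P = -2 + \frac{1}{3} \cdot 396 = -2 + 132 = 130$)
$j{\left(G,k \right)} = -4 + \frac{6}{G}$ ($j{\left(G,k \right)} = \left(4 \left(-1\right) + \frac{6}{G}\right) \left(-1\right) \left(-1\right) = \left(-4 + \frac{6}{G}\right) \left(-1\right) \left(-1\right) = \left(4 - \frac{6}{G}\right) \left(-1\right) = -4 + \frac{6}{G}$)
$\left(P + j{\left(10,X{\left(5,3 \right)} \right)}\right)^{2} = \left(130 - \left(4 - \frac{6}{10}\right)\right)^{2} = \left(130 + \left(-4 + 6 \cdot \frac{1}{10}\right)\right)^{2} = \left(130 + \left(-4 + \frac{3}{5}\right)\right)^{2} = \left(130 - \frac{17}{5}\right)^{2} = \left(\frac{633}{5}\right)^{2} = \frac{400689}{25}$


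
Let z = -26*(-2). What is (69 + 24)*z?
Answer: 4836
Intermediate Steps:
z = 52
(69 + 24)*z = (69 + 24)*52 = 93*52 = 4836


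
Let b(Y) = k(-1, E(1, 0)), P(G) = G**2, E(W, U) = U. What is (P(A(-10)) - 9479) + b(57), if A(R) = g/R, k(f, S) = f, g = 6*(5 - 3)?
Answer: -236964/25 ≈ -9478.6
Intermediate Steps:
g = 12 (g = 6*2 = 12)
A(R) = 12/R
b(Y) = -1
(P(A(-10)) - 9479) + b(57) = ((12/(-10))**2 - 9479) - 1 = ((12*(-1/10))**2 - 9479) - 1 = ((-6/5)**2 - 9479) - 1 = (36/25 - 9479) - 1 = -236939/25 - 1 = -236964/25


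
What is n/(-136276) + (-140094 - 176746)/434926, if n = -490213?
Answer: 85014345699/29634987788 ≈ 2.8687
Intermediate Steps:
n/(-136276) + (-140094 - 176746)/434926 = -490213/(-136276) + (-140094 - 176746)/434926 = -490213*(-1/136276) - 316840*1/434926 = 490213/136276 - 158420/217463 = 85014345699/29634987788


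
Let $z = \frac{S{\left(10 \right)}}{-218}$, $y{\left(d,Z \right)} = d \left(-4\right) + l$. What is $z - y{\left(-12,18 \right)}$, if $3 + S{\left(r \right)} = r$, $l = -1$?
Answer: $- \frac{10253}{218} \approx -47.032$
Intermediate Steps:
$S{\left(r \right)} = -3 + r$
$y{\left(d,Z \right)} = -1 - 4 d$ ($y{\left(d,Z \right)} = d \left(-4\right) - 1 = - 4 d - 1 = -1 - 4 d$)
$z = - \frac{7}{218}$ ($z = \frac{-3 + 10}{-218} = 7 \left(- \frac{1}{218}\right) = - \frac{7}{218} \approx -0.03211$)
$z - y{\left(-12,18 \right)} = - \frac{7}{218} - \left(-1 - -48\right) = - \frac{7}{218} - \left(-1 + 48\right) = - \frac{7}{218} - 47 = - \frac{10253}{218}$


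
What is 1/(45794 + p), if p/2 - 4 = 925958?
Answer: 1/1897718 ≈ 5.2695e-7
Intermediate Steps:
p = 1851924 (p = 8 + 2*925958 = 8 + 1851916 = 1851924)
1/(45794 + p) = 1/(45794 + 1851924) = 1/1897718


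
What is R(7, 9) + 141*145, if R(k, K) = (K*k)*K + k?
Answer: 21019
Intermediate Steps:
R(k, K) = k + k*K² (R(k, K) = k*K² + k = k + k*K²)
R(7, 9) + 141*145 = 7*(1 + 9²) + 141*145 = 7*(1 + 81) + 20445 = 7*82 + 20445 = 574 + 20445 = 21019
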